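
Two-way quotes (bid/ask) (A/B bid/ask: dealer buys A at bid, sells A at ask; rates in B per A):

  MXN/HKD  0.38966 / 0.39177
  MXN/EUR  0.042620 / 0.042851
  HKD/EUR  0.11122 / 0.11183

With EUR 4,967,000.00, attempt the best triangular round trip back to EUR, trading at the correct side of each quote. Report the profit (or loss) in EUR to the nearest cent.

Best loop EUR → MXN → HKD → EUR:
EUR 4,967,000.00 ÷ 0.042851 (buy MXN at ask) = MXN 115,913,280.90
MXN 115,913,280.90 × 0.38966 (sell MXN at bid) = HKD 45,166,769.04
HKD 45,166,769.04 × 0.11122 (sell HKD at bid) = EUR 5,023,448.05

Net profit: EUR 56,448.05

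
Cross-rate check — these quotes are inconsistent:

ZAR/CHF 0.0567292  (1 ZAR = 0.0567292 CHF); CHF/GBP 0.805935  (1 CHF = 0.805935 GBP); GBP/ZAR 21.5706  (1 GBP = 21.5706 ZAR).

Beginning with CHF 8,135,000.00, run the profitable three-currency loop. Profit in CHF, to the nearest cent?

Profit: CHF 113,759.78

Profitable loop is CHF → ZAR → GBP → CHF:
CHF 8,135,000.00 ÷ 0.0567292 = ZAR 143,400,576.78
ZAR 143,400,576.78 ÷ 21.5706 = GBP 6,647,964.21
GBP 6,647,964.21 ÷ 0.805935 = CHF 8,248,759.78
Profit = CHF 8,248,759.78 − CHF 8,135,000.00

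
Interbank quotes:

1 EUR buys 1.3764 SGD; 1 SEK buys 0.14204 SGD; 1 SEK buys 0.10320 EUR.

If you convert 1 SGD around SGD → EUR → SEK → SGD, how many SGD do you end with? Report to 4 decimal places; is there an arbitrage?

1.0000 (no arbitrage)

Around SGD → EUR → SEK → SGD: 1 ÷ 1.3764 ÷ 0.10320 × 0.14204 = 0.999968
Product ≈ 1 (deviation 0.003%, within rounding noise).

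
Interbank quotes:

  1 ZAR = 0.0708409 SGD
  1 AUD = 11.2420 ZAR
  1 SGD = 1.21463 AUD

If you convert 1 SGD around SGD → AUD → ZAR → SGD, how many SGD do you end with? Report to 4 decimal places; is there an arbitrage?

Around SGD → AUD → ZAR → SGD: 1 × 1.21463 × 11.2420 × 0.0708409 = 0.967323
Product < 1; profitable direction is SGD → ZAR → AUD → SGD.

0.9673 (arbitrage exists)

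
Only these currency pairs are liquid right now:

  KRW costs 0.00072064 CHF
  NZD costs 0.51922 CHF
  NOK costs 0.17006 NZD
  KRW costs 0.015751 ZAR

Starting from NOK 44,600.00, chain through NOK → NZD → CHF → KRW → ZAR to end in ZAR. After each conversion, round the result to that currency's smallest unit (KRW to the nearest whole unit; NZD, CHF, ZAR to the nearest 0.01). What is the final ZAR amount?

NOK 44,600.00 × 0.17006 = NZD 7,584.68
NZD 7,584.68 × 0.51922 = CHF 3,938.12
CHF 3,938.12 ÷ 0.00072064 = KRW 5,464,754
KRW 5,464,754 × 0.015751 = ZAR 86,075.34

ZAR 86,075.34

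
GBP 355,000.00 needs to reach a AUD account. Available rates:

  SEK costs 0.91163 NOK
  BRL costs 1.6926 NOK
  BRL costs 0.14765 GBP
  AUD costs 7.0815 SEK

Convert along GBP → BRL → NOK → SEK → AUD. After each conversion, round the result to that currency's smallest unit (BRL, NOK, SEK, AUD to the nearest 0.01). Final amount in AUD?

AUD 630,384.27

GBP 355,000.00 ÷ 0.14765 = BRL 2,404,334.58
BRL 2,404,334.58 × 1.6926 = NOK 4,069,576.71
NOK 4,069,576.71 ÷ 0.91163 = SEK 4,464,066.24
SEK 4,464,066.24 ÷ 7.0815 = AUD 630,384.27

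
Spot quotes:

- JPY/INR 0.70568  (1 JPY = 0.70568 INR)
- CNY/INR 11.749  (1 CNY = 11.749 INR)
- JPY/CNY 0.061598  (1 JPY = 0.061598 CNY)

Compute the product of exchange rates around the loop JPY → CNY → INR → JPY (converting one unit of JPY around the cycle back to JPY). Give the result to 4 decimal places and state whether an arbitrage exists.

Around JPY → CNY → INR → JPY: 1 × 0.061598 × 11.749 ÷ 0.70568 = 1.025557
Product > 1; profitable direction is JPY → CNY → INR → JPY.

1.0256 (arbitrage exists)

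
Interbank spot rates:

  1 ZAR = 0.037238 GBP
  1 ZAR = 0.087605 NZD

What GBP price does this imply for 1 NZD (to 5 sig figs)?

NZD/GBP = 0.42507

1 NZD ÷ 0.087605 = 11.4149 ZAR
11.4149 ZAR × 0.037238 = 0.425067 GBP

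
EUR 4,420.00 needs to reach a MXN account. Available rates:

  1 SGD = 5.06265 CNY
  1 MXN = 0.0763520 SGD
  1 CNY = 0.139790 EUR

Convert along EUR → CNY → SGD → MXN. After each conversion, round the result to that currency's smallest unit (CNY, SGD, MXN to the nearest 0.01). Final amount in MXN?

EUR 4,420.00 ÷ 0.139790 = CNY 31,618.86
CNY 31,618.86 ÷ 5.06265 = SGD 6,245.52
SGD 6,245.52 ÷ 0.0763520 = MXN 81,799.04

MXN 81,799.04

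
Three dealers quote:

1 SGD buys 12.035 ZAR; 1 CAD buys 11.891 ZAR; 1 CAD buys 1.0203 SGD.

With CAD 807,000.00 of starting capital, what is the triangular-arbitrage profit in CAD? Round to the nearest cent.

Profitable loop is CAD → SGD → ZAR → CAD:
CAD 807,000.00 × 1.0203 = SGD 823,382.10
SGD 823,382.10 × 12.035 = ZAR 9,909,403.57
ZAR 9,909,403.57 ÷ 11.891 = CAD 833,353.26
Profit = CAD 833,353.26 − CAD 807,000.00

Profit: CAD 26,353.26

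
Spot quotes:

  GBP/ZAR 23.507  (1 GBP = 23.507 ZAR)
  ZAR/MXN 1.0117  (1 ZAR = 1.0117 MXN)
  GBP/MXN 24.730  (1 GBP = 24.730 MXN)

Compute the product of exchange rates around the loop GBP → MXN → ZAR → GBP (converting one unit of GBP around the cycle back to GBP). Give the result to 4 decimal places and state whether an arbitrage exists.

Around GBP → MXN → ZAR → GBP: 1 × 24.730 ÷ 1.0117 ÷ 23.507 = 1.039861
Product > 1; profitable direction is GBP → MXN → ZAR → GBP.

1.0399 (arbitrage exists)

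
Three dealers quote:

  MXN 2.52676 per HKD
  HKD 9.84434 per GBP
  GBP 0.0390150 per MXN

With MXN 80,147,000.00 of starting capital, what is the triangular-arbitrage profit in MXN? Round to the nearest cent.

Profit: MXN 2,438,739.44

Profitable loop is MXN → HKD → GBP → MXN:
MXN 80,147,000.00 ÷ 2.52676 = HKD 31,719,276.86
HKD 31,719,276.86 ÷ 9.84434 = GBP 3,222,082.62
GBP 3,222,082.62 ÷ 0.0390150 = MXN 82,585,739.44
Profit = MXN 82,585,739.44 − MXN 80,147,000.00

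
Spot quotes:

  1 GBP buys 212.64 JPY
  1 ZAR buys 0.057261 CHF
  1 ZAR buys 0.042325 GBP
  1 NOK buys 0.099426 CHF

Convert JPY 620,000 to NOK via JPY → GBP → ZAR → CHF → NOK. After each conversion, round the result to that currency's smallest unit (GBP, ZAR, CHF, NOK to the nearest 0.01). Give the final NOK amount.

NOK 39,674.33

JPY 620,000 ÷ 212.64 = GBP 2,915.73
GBP 2,915.73 ÷ 0.042325 = ZAR 68,889.07
ZAR 68,889.07 × 0.057261 = CHF 3,944.66
CHF 3,944.66 ÷ 0.099426 = NOK 39,674.33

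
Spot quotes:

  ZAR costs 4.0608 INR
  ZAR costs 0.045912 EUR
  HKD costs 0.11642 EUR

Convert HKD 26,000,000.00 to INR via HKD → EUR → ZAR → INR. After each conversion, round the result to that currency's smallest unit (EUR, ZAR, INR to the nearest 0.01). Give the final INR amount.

INR 267,723,399.90

HKD 26,000,000.00 × 0.11642 = EUR 3,026,920.00
EUR 3,026,920.00 ÷ 0.045912 = ZAR 65,928,733.23
ZAR 65,928,733.23 × 4.0608 = INR 267,723,399.90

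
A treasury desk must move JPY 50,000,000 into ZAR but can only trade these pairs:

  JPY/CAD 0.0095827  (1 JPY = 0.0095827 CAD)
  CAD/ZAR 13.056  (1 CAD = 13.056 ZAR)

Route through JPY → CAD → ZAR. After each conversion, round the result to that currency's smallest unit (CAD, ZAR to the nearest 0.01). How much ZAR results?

JPY 50,000,000 × 0.0095827 = CAD 479,135.00
CAD 479,135.00 × 13.056 = ZAR 6,255,586.56

ZAR 6,255,586.56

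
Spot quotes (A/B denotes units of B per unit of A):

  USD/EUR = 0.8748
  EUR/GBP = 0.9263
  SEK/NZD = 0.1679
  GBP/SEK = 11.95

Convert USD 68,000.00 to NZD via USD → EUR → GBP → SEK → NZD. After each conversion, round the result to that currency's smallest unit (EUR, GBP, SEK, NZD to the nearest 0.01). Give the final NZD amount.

NZD 110,557.43

USD 68,000.00 × 0.8748 = EUR 59,486.40
EUR 59,486.40 × 0.9263 = GBP 55,102.25
GBP 55,102.25 × 11.95 = SEK 658,471.89
SEK 658,471.89 × 0.1679 = NZD 110,557.43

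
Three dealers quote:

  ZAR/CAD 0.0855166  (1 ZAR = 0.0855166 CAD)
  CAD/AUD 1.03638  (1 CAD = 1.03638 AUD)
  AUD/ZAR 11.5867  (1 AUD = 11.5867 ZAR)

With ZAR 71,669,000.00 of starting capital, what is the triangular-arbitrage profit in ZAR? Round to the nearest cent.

Profitable loop is ZAR → CAD → AUD → ZAR:
ZAR 71,669,000.00 × 0.0855166 = CAD 6,128,889.21
CAD 6,128,889.21 × 1.03638 = AUD 6,351,858.19
AUD 6,351,858.19 × 11.5867 = ZAR 73,597,075.34
Profit = ZAR 73,597,075.34 − ZAR 71,669,000.00

Profit: ZAR 1,928,075.34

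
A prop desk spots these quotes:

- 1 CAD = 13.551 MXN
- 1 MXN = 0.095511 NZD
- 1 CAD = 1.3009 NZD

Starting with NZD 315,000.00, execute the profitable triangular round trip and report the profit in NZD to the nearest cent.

Profit: NZD 1,613.72

Profitable loop is NZD → MXN → CAD → NZD:
NZD 315,000.00 ÷ 0.095511 = MXN 3,298,049.44
MXN 3,298,049.44 ÷ 13.551 = CAD 243,380.52
CAD 243,380.52 × 1.3009 = NZD 316,613.72
Profit = NZD 316,613.72 − NZD 315,000.00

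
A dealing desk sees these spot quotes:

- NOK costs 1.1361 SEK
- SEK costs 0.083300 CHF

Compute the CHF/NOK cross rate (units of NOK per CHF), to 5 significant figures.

1 CHF ÷ 0.083300 = 12.0048 SEK
12.0048 SEK ÷ 1.1361 = 10.5667 NOK

CHF/NOK = 10.567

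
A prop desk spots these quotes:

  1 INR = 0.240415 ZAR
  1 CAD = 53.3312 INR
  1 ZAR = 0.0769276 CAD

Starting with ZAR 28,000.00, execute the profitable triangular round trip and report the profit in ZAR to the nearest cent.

Profitable loop is ZAR → INR → CAD → ZAR:
ZAR 28,000.00 ÷ 0.240415 = INR 116,465.28
INR 116,465.28 ÷ 53.3312 = CAD 2,183.81
CAD 2,183.81 ÷ 0.0769276 = ZAR 28,387.88
Profit = ZAR 28,387.88 − ZAR 28,000.00

Profit: ZAR 387.88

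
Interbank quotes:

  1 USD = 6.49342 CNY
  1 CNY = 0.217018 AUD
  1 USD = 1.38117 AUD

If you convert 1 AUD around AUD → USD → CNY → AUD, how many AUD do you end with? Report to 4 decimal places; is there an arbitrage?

Around AUD → USD → CNY → AUD: 1 ÷ 1.38117 × 6.49342 × 0.217018 = 1.020286
Product > 1; profitable direction is AUD → USD → CNY → AUD.

1.0203 (arbitrage exists)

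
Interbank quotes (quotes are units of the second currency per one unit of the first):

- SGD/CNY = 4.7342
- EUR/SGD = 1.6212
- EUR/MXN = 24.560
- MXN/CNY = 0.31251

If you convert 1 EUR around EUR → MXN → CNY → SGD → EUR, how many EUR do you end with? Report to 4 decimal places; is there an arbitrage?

1.0000 (no arbitrage)

Around EUR → MXN → CNY → SGD → EUR: 1 × 24.560 × 0.31251 ÷ 4.7342 ÷ 1.6212 = 1.000021
Product ≈ 1 (deviation 0.002%, within rounding noise).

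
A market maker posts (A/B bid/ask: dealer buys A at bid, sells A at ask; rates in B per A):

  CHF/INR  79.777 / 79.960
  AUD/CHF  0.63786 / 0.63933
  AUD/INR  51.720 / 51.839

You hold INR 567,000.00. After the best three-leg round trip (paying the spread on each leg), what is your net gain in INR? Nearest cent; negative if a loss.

Best loop INR → CHF → AUD → INR:
INR 567,000.00 ÷ 79.960 (buy CHF at ask) = CHF 7,091.05
CHF 7,091.05 ÷ 0.63933 (buy AUD at ask) = AUD 11,091.37
AUD 11,091.37 × 51.720 (sell AUD at bid) = INR 573,645.65

Net profit: INR 6,645.65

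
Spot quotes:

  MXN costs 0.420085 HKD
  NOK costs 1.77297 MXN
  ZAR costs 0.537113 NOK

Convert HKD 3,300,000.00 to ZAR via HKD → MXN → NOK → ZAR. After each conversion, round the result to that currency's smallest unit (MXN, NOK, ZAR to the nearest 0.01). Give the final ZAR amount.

ZAR 8,249,159.75

HKD 3,300,000.00 ÷ 0.420085 = MXN 7,855,553.04
MXN 7,855,553.04 ÷ 1.77297 = NOK 4,430,730.94
NOK 4,430,730.94 ÷ 0.537113 = ZAR 8,249,159.75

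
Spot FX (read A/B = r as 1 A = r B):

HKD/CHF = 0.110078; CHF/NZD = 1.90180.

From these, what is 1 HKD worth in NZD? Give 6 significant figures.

1 HKD × 0.110078 = 0.110078 CHF
0.110078 CHF × 1.90180 = 0.209346 NZD

HKD/NZD = 0.209346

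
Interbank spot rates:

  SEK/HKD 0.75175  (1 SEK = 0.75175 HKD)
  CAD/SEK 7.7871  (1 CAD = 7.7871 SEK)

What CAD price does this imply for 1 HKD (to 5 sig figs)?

HKD/CAD = 0.17082

1 HKD ÷ 0.75175 = 1.33023 SEK
1.33023 SEK ÷ 7.7871 = 0.170825 CAD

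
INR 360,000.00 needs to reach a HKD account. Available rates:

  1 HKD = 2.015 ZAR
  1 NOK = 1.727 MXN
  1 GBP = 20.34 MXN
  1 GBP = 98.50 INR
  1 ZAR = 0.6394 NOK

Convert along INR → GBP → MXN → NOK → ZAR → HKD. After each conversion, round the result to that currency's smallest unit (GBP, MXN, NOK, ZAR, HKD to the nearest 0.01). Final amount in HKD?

HKD 33,410.03

INR 360,000.00 ÷ 98.50 = GBP 3,654.82
GBP 3,654.82 × 20.34 = MXN 74,339.04
MXN 74,339.04 ÷ 1.727 = NOK 43,045.19
NOK 43,045.19 ÷ 0.6394 = ZAR 67,321.22
ZAR 67,321.22 ÷ 2.015 = HKD 33,410.03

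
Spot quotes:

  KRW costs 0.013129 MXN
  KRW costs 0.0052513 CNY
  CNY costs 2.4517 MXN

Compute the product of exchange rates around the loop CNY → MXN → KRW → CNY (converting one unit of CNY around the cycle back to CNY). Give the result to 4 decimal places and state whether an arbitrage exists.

0.9806 (arbitrage exists)

Around CNY → MXN → KRW → CNY: 1 × 2.4517 ÷ 0.013129 × 0.0052513 = 0.980624
Product < 1; profitable direction is CNY → KRW → MXN → CNY.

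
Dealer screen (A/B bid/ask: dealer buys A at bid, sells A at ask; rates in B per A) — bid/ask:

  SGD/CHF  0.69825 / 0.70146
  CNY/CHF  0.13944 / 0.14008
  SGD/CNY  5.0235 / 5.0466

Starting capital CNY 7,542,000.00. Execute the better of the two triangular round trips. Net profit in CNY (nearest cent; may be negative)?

Best loop CNY → CHF → SGD → CNY:
CNY 7,542,000.00 × 0.13944 (sell CNY at bid) = CHF 1,051,656.48
CHF 1,051,656.48 ÷ 0.70146 (buy SGD at ask) = SGD 1,499,239.41
SGD 1,499,239.41 × 5.0235 (sell SGD at bid) = CNY 7,531,429.20

Net result: CNY -10,570.80 (no profitable arbitrage after spreads)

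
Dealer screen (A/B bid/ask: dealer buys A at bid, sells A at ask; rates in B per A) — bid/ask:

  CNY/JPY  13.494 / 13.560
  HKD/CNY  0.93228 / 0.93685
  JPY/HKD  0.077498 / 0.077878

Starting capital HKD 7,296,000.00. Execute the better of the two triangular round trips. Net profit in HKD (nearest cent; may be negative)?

Net profit: HKD 78,630.83

Best loop HKD → JPY → CNY → HKD:
HKD 7,296,000.00 ÷ 0.077878 (buy JPY at ask) = JPY 93,684,994
JPY 93,684,994 ÷ 13.560 (buy CNY at ask) = CNY 6,908,922.90
CNY 6,908,922.90 ÷ 0.93685 (buy HKD at ask) = HKD 7,374,630.83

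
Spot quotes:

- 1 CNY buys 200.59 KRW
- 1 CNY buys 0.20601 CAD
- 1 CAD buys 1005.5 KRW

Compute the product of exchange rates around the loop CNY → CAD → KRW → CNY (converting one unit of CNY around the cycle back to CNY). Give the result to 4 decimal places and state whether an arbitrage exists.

1.0327 (arbitrage exists)

Around CNY → CAD → KRW → CNY: 1 × 0.20601 × 1005.5 ÷ 200.59 = 1.032669
Product > 1; profitable direction is CNY → CAD → KRW → CNY.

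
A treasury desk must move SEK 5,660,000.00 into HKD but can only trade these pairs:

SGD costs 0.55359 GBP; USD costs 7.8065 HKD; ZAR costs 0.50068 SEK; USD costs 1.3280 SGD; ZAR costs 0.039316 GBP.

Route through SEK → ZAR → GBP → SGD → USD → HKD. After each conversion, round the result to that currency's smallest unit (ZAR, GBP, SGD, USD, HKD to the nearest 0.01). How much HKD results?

SEK 5,660,000.00 ÷ 0.50068 = ZAR 11,304,625.71
ZAR 11,304,625.71 × 0.039316 = GBP 444,452.66
GBP 444,452.66 ÷ 0.55359 = SGD 802,855.29
SGD 802,855.29 ÷ 1.3280 = USD 604,559.71
USD 604,559.71 × 7.8065 = HKD 4,719,495.38

HKD 4,719,495.38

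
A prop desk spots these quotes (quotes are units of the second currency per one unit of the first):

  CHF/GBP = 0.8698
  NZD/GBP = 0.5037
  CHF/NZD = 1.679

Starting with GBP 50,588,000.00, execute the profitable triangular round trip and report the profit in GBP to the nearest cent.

Profit: GBP 1,440,854.73

Profitable loop is GBP → NZD → CHF → GBP:
GBP 50,588,000.00 ÷ 0.5037 = NZD 100,432,797.30
NZD 100,432,797.30 ÷ 1.679 = CHF 59,817,032.34
CHF 59,817,032.34 × 0.8698 = GBP 52,028,854.73
Profit = GBP 52,028,854.73 − GBP 50,588,000.00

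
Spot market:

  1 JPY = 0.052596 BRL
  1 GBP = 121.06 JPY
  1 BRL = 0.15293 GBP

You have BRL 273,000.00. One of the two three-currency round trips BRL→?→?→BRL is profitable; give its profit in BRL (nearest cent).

Profit: BRL 7,360.34

Profitable loop is BRL → JPY → GBP → BRL:
BRL 273,000.00 ÷ 0.052596 = JPY 5,190,509
JPY 5,190,509 ÷ 121.06 = GBP 42,875.51
GBP 42,875.51 ÷ 0.15293 = BRL 280,360.34
Profit = BRL 280,360.34 − BRL 273,000.00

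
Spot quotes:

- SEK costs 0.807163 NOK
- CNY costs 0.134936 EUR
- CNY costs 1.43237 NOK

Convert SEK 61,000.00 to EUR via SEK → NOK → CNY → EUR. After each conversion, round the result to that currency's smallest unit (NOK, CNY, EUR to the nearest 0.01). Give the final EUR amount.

SEK 61,000.00 × 0.807163 = NOK 49,236.94
NOK 49,236.94 ÷ 1.43237 = CNY 34,374.46
CNY 34,374.46 × 0.134936 = EUR 4,638.35

EUR 4,638.35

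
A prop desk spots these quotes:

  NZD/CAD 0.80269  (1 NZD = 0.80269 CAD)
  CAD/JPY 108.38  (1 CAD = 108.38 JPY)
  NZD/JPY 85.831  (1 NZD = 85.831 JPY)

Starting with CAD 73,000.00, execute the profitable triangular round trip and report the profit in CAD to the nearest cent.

Profit: CAD 990.45

Profitable loop is CAD → JPY → NZD → CAD:
CAD 73,000.00 × 108.38 = JPY 7,911,740
JPY 7,911,740 ÷ 85.831 = NZD 92,178.12
NZD 92,178.12 × 0.80269 = CAD 73,990.45
Profit = CAD 73,990.45 − CAD 73,000.00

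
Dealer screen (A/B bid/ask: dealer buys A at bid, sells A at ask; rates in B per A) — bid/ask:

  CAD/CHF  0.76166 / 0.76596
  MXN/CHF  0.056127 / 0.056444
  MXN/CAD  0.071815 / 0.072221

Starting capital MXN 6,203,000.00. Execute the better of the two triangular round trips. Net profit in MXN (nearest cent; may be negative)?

Net profit: MXN 90,670.80

Best loop MXN → CHF → CAD → MXN:
MXN 6,203,000.00 × 0.056127 (sell MXN at bid) = CHF 348,155.78
CHF 348,155.78 ÷ 0.76596 (buy CAD at ask) = CAD 454,535.20
CAD 454,535.20 ÷ 0.072221 (buy MXN at ask) = MXN 6,293,670.80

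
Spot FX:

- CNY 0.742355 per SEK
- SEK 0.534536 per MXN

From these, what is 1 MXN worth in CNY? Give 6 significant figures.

1 MXN × 0.534536 = 0.534536 SEK
0.534536 SEK × 0.742355 = 0.396815 CNY

MXN/CNY = 0.396815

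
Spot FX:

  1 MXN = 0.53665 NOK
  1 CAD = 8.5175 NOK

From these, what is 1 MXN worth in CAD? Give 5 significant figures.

1 MXN × 0.53665 = 0.53665 NOK
0.53665 NOK ÷ 8.5175 = 0.0630056 CAD

MXN/CAD = 0.063006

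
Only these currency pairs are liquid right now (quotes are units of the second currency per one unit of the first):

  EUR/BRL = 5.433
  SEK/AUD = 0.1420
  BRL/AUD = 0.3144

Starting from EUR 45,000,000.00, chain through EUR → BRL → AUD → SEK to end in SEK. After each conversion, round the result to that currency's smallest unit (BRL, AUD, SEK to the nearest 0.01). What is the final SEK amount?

EUR 45,000,000.00 × 5.433 = BRL 244,485,000.00
BRL 244,485,000.00 × 0.3144 = AUD 76,866,084.00
AUD 76,866,084.00 ÷ 0.1420 = SEK 541,310,450.70

SEK 541,310,450.70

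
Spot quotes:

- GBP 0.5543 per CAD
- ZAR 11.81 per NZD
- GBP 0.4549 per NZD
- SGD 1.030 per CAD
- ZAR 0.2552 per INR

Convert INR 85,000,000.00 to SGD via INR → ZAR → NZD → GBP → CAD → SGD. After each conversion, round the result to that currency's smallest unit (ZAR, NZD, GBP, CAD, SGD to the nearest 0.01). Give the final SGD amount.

SGD 1,552,594.27

INR 85,000,000.00 × 0.2552 = ZAR 21,692,000.00
ZAR 21,692,000.00 ÷ 11.81 = NZD 1,836,748.52
NZD 1,836,748.52 × 0.4549 = GBP 835,536.90
GBP 835,536.90 ÷ 0.5543 = CAD 1,507,373.08
CAD 1,507,373.08 × 1.030 = SGD 1,552,594.27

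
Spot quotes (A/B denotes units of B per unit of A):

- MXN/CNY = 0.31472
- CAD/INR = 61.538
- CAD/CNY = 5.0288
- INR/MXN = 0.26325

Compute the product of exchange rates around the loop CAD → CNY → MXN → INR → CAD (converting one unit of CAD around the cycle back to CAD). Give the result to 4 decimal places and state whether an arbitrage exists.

Around CAD → CNY → MXN → INR → CAD: 1 × 5.0288 ÷ 0.31472 ÷ 0.26325 ÷ 61.538 = 0.986344
Product < 1; profitable direction is CAD → INR → MXN → CNY → CAD.

0.9863 (arbitrage exists)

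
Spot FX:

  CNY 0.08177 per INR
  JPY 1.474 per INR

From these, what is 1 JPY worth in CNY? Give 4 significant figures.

1 JPY ÷ 1.474 = 0.678426 INR
0.678426 INR × 0.08177 = 0.0554749 CNY

JPY/CNY = 0.05547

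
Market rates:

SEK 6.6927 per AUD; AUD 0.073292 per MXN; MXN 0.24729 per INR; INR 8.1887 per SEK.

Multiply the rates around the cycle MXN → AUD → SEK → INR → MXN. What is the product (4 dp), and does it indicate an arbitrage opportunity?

0.9933 (arbitrage exists)

Around MXN → AUD → SEK → INR → MXN: 1 × 0.073292 × 6.6927 × 8.1887 × 0.24729 = 0.993298
Product < 1; profitable direction is MXN → INR → SEK → AUD → MXN.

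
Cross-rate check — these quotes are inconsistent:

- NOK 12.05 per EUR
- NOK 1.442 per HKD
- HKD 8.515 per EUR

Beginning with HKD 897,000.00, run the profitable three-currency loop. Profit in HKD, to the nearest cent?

Profitable loop is HKD → NOK → EUR → HKD:
HKD 897,000.00 × 1.442 = NOK 1,293,474.00
NOK 1,293,474.00 ÷ 12.05 = EUR 107,342.24
EUR 107,342.24 × 8.515 = HKD 914,019.18
Profit = HKD 914,019.18 − HKD 897,000.00

Profit: HKD 17,019.18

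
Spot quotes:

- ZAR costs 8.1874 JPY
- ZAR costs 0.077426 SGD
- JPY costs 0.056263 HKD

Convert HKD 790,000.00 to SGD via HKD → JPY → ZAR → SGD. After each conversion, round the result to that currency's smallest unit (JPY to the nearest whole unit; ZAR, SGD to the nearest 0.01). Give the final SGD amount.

SGD 132,783.77

HKD 790,000.00 ÷ 0.056263 = JPY 14,041,199
JPY 14,041,199 ÷ 8.1874 = ZAR 1,714,976.55
ZAR 1,714,976.55 × 0.077426 = SGD 132,783.77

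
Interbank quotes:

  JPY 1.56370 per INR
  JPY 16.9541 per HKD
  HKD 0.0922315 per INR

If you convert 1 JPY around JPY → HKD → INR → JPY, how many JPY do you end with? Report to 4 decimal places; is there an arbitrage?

1.0000 (no arbitrage)

Around JPY → HKD → INR → JPY: 1 ÷ 16.9541 ÷ 0.0922315 × 1.56370 = 0.999999
Product ≈ 1 (deviation 0.000%, within rounding noise).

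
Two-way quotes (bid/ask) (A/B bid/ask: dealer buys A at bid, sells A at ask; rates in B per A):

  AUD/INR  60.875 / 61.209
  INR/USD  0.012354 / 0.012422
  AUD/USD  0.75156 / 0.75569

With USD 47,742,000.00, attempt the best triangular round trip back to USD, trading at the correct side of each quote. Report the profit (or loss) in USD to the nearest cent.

Best loop USD → AUD → INR → USD:
USD 47,742,000.00 ÷ 0.75569 (buy AUD at ask) = AUD 63,176,699.44
AUD 63,176,699.44 × 60.875 (sell AUD at bid) = INR 3,845,881,578.43
INR 3,845,881,578.43 × 0.012354 (sell INR at bid) = USD 47,512,021.02

Net result: USD -229,978.98 (no profitable arbitrage after spreads)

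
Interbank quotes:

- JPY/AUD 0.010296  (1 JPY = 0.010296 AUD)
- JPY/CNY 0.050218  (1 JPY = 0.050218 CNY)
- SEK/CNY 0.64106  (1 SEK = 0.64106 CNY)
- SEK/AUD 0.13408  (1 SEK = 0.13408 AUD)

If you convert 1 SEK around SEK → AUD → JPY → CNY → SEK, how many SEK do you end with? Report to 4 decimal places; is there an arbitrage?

1.0201 (arbitrage exists)

Around SEK → AUD → JPY → CNY → SEK: 1 × 0.13408 ÷ 0.010296 × 0.050218 ÷ 0.64106 = 1.020132
Product > 1; profitable direction is SEK → AUD → JPY → CNY → SEK.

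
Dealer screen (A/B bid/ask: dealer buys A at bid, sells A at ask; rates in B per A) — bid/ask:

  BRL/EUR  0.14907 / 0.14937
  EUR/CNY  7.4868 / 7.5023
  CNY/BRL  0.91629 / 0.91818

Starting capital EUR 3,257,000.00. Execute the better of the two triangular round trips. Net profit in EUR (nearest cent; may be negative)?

Best loop EUR → CNY → BRL → EUR:
EUR 3,257,000.00 × 7.4868 (sell EUR at bid) = CNY 24,384,507.60
CNY 24,384,507.60 × 0.91629 (sell CNY at bid) = BRL 22,343,280.47
BRL 22,343,280.47 × 0.14907 (sell BRL at bid) = EUR 3,330,712.82

Net profit: EUR 73,712.82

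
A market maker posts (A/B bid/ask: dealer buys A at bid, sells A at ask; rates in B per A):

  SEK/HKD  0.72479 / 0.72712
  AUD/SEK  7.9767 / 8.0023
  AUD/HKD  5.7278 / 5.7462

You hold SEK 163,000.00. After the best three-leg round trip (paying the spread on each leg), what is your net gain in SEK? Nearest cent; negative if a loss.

Net profit: SEK 999.42

Best loop SEK → HKD → AUD → SEK:
SEK 163,000.00 × 0.72479 (sell SEK at bid) = HKD 118,140.77
HKD 118,140.77 ÷ 5.7462 (buy AUD at ask) = AUD 20,559.81
AUD 20,559.81 × 7.9767 (sell AUD at bid) = SEK 163,999.42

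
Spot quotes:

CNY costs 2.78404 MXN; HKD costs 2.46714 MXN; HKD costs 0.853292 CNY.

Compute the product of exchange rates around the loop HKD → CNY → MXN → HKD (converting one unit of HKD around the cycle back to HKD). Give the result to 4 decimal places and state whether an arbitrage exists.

Around HKD → CNY → MXN → HKD: 1 × 0.853292 × 2.78404 ÷ 2.46714 = 0.962896
Product < 1; profitable direction is HKD → MXN → CNY → HKD.

0.9629 (arbitrage exists)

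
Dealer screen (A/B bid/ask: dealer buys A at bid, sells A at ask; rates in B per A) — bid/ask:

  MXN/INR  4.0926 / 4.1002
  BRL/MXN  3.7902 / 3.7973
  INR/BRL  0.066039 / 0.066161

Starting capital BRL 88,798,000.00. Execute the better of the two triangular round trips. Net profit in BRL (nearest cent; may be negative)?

Net profit: BRL 2,165,067.99

Best loop BRL → MXN → INR → BRL:
BRL 88,798,000.00 × 3.7902 (sell BRL at bid) = MXN 336,562,179.60
MXN 336,562,179.60 × 4.0926 (sell MXN at bid) = INR 1,377,414,376.23
INR 1,377,414,376.23 × 0.066039 (sell INR at bid) = BRL 90,963,067.99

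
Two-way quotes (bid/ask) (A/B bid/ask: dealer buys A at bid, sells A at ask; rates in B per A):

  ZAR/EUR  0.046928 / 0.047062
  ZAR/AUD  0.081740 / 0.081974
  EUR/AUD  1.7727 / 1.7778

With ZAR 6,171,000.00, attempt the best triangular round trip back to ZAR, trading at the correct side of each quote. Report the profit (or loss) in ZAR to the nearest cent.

Net profit: ZAR 91,485.15

Best loop ZAR → EUR → AUD → ZAR:
ZAR 6,171,000.00 × 0.046928 (sell ZAR at bid) = EUR 289,592.69
EUR 289,592.69 × 1.7727 (sell EUR at bid) = AUD 513,360.96
AUD 513,360.96 ÷ 0.081974 (buy ZAR at ask) = ZAR 6,262,485.15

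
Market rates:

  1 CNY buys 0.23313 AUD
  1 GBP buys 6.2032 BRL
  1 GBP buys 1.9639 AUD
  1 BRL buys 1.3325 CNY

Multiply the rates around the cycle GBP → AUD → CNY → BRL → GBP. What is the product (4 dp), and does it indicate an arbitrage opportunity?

1.0192 (arbitrage exists)

Around GBP → AUD → CNY → BRL → GBP: 1 × 1.9639 ÷ 0.23313 ÷ 1.3325 ÷ 6.2032 = 1.019150
Product > 1; profitable direction is GBP → AUD → CNY → BRL → GBP.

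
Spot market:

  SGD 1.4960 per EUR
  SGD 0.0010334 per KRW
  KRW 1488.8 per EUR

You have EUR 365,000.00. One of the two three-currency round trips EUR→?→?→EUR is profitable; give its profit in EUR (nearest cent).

Profit: EUR 10,375.64

Profitable loop is EUR → KRW → SGD → EUR:
EUR 365,000.00 × 1488.8 = KRW 543,412,000
KRW 543,412,000 × 0.0010334 = SGD 561,561.96
SGD 561,561.96 ÷ 1.4960 = EUR 375,375.64
Profit = EUR 375,375.64 − EUR 365,000.00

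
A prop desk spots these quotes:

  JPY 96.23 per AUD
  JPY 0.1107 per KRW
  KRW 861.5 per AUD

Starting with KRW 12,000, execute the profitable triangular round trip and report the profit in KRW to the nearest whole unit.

Profit: KRW 108

Profitable loop is KRW → AUD → JPY → KRW:
KRW 12,000 ÷ 861.5 = AUD 13.93
AUD 13.93 × 96.23 = JPY 1,340
JPY 1,340 ÷ 0.1107 = KRW 12,108
Profit = KRW 12,108 − KRW 12,000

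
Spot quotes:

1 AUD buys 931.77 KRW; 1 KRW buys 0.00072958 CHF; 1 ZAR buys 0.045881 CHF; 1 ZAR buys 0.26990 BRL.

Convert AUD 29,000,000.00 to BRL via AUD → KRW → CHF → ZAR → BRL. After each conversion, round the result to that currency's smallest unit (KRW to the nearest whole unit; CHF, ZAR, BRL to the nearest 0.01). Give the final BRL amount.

BRL 115,971,066.49

AUD 29,000,000.00 × 931.77 = KRW 27,021,330,000
KRW 27,021,330,000 × 0.00072958 = CHF 19,714,221.94
CHF 19,714,221.94 ÷ 0.045881 = ZAR 429,681,609.82
ZAR 429,681,609.82 × 0.26990 = BRL 115,971,066.49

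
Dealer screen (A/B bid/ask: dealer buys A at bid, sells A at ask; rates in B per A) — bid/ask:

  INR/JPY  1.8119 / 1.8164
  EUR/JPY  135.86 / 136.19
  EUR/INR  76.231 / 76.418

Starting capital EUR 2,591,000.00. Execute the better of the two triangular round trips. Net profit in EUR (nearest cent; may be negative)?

Best loop EUR → INR → JPY → EUR:
EUR 2,591,000.00 × 76.231 (sell EUR at bid) = INR 197,514,521.00
INR 197,514,521.00 × 1.8119 (sell INR at bid) = JPY 357,876,561
JPY 357,876,561 ÷ 136.19 (buy EUR at ask) = EUR 2,627,774.14

Net profit: EUR 36,774.14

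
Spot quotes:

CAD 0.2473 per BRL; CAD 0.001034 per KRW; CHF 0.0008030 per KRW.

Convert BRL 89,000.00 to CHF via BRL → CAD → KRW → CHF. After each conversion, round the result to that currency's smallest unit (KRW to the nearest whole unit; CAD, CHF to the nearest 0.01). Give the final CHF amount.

BRL 89,000.00 × 0.2473 = CAD 22,009.70
CAD 22,009.70 ÷ 0.001034 = KRW 21,285,977
KRW 21,285,977 × 0.0008030 = CHF 17,092.64

CHF 17,092.64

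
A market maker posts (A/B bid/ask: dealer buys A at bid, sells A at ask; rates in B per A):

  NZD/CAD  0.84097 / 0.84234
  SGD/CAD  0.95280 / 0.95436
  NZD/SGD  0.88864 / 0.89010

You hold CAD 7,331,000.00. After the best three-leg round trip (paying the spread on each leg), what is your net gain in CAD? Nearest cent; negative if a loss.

Best loop CAD → NZD → SGD → CAD:
CAD 7,331,000.00 ÷ 0.84234 (buy NZD at ask) = NZD 8,703,136.50
NZD 8,703,136.50 × 0.88864 (sell NZD at bid) = SGD 7,733,955.22
SGD 7,733,955.22 × 0.95280 (sell SGD at bid) = CAD 7,368,912.53

Net profit: CAD 37,912.53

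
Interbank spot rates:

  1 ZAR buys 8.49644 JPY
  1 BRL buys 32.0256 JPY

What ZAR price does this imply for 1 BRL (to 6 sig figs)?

1 BRL × 32.0256 = 32.0256 JPY
32.0256 JPY ÷ 8.49644 = 3.7693 ZAR

BRL/ZAR = 3.76930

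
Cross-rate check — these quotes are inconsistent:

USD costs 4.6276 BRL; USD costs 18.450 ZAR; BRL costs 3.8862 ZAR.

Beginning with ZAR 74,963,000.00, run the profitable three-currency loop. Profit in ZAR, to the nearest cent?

Profitable loop is ZAR → BRL → USD → ZAR:
ZAR 74,963,000.00 ÷ 3.8862 = BRL 19,289,537.34
BRL 19,289,537.34 ÷ 4.6276 = USD 4,168,367.48
USD 4,168,367.48 × 18.450 = ZAR 76,906,379.95
Profit = ZAR 76,906,379.95 − ZAR 74,963,000.00

Profit: ZAR 1,943,379.95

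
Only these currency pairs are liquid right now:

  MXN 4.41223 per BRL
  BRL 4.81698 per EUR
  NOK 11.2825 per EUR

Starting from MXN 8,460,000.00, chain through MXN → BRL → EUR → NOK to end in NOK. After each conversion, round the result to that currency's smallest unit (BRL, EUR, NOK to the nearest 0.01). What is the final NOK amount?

MXN 8,460,000.00 ÷ 4.41223 = BRL 1,917,397.78
BRL 1,917,397.78 ÷ 4.81698 = EUR 398,049.77
EUR 398,049.77 × 11.2825 = NOK 4,490,996.53

NOK 4,490,996.53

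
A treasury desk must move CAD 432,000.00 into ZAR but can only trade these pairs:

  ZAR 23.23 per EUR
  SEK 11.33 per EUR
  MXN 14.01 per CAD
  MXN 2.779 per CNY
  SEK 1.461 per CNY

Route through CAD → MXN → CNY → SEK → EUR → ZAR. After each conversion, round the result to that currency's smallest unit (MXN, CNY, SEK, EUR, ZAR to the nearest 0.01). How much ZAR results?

CAD 432,000.00 × 14.01 = MXN 6,052,320.00
MXN 6,052,320.00 ÷ 2.779 = CNY 2,177,876.93
CNY 2,177,876.93 × 1.461 = SEK 3,181,878.19
SEK 3,181,878.19 ÷ 11.33 = EUR 280,836.56
EUR 280,836.56 × 23.23 = ZAR 6,523,833.29

ZAR 6,523,833.29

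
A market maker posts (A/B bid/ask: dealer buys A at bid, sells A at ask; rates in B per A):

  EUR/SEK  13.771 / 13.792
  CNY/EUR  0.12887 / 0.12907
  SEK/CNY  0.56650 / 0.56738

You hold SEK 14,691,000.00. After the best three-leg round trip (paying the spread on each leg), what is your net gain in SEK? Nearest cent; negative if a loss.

Best loop SEK → CNY → EUR → SEK:
SEK 14,691,000.00 × 0.56650 (sell SEK at bid) = CNY 8,322,451.50
CNY 8,322,451.50 × 0.12887 (sell CNY at bid) = EUR 1,072,514.32
EUR 1,072,514.32 × 13.771 (sell EUR at bid) = SEK 14,769,594.77

Net profit: SEK 78,594.77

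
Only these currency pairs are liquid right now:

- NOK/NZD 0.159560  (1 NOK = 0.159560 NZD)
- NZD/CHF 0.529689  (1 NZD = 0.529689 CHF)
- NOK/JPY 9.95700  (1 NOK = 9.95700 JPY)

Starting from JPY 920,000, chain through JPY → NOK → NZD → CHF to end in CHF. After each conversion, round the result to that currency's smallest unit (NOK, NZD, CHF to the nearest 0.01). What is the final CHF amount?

JPY 920,000 ÷ 9.95700 = NOK 92,397.31
NOK 92,397.31 × 0.159560 = NZD 14,742.91
NZD 14,742.91 × 0.529689 = CHF 7,809.16

CHF 7,809.16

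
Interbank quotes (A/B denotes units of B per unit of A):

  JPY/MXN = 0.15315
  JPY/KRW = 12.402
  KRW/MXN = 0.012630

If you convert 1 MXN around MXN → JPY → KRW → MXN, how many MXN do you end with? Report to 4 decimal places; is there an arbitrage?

Around MXN → JPY → KRW → MXN: 1 ÷ 0.15315 × 12.402 × 0.012630 = 1.022770
Product > 1; profitable direction is MXN → JPY → KRW → MXN.

1.0228 (arbitrage exists)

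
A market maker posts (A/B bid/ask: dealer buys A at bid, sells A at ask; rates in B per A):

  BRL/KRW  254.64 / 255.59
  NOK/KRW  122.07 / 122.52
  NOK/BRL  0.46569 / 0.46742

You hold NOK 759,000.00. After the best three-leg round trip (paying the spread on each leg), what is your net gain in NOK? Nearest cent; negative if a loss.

Net profit: NOK 16,531.73

Best loop NOK → KRW → BRL → NOK:
NOK 759,000.00 × 122.07 (sell NOK at bid) = KRW 92,651,130
KRW 92,651,130 ÷ 255.59 (buy BRL at ask) = BRL 362,499.04
BRL 362,499.04 ÷ 0.46742 (buy NOK at ask) = NOK 775,531.73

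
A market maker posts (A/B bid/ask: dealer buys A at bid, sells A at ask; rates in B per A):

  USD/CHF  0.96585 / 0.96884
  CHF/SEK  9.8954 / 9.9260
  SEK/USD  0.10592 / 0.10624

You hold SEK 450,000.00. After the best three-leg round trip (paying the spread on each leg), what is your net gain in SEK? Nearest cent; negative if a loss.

Best loop SEK → USD → CHF → SEK:
SEK 450,000.00 × 0.10592 (sell SEK at bid) = USD 47,664.00
USD 47,664.00 × 0.96585 (sell USD at bid) = CHF 46,036.27
CHF 46,036.27 × 9.8954 (sell CHF at bid) = SEK 455,547.35

Net profit: SEK 5,547.35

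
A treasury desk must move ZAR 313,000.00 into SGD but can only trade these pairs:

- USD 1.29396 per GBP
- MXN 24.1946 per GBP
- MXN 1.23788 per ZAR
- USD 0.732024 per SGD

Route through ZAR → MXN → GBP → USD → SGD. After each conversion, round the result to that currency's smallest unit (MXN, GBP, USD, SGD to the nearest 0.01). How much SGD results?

ZAR 313,000.00 × 1.23788 = MXN 387,456.44
MXN 387,456.44 ÷ 24.1946 = GBP 16,014.17
GBP 16,014.17 × 1.29396 = USD 20,721.70
USD 20,721.70 ÷ 0.732024 = SGD 28,307.41

SGD 28,307.41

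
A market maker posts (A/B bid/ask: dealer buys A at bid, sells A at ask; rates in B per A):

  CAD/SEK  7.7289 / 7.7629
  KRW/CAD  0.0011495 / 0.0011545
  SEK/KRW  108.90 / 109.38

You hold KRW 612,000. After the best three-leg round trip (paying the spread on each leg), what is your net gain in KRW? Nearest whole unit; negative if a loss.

Net profit: KRW 12,303

Best loop KRW → SEK → CAD → KRW:
KRW 612,000 ÷ 109.38 (buy SEK at ask) = SEK 5,595.17
SEK 5,595.17 ÷ 7.7629 (buy CAD at ask) = CAD 720.76
CAD 720.76 ÷ 0.0011545 (buy KRW at ask) = KRW 624,303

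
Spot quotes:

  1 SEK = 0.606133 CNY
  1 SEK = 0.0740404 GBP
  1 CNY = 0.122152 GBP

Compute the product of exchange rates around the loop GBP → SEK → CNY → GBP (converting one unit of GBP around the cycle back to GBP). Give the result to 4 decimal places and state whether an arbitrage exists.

1.0000 (no arbitrage)

Around GBP → SEK → CNY → GBP: 1 ÷ 0.0740404 × 0.606133 × 0.122152 = 0.999999
Product ≈ 1 (deviation 0.000%, within rounding noise).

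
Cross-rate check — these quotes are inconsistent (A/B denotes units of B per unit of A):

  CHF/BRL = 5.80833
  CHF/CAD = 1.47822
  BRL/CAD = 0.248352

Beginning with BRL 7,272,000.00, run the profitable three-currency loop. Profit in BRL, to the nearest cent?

Profitable loop is BRL → CHF → CAD → BRL:
BRL 7,272,000.00 ÷ 5.80833 = CHF 1,251,994.98
CHF 1,251,994.98 × 1.47822 = CAD 1,850,724.02
CAD 1,850,724.02 ÷ 0.248352 = BRL 7,452,019.79
Profit = BRL 7,452,019.79 − BRL 7,272,000.00

Profit: BRL 180,019.79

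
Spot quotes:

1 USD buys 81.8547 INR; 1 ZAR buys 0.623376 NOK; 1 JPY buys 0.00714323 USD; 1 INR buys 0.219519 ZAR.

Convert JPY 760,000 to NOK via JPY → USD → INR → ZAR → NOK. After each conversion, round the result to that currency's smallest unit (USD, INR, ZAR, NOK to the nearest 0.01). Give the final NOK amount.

NOK 60,809.81

JPY 760,000 × 0.00714323 = USD 5,428.85
USD 5,428.85 × 81.8547 = INR 444,376.89
INR 444,376.89 × 0.219519 = ZAR 97,549.17
ZAR 97,549.17 × 0.623376 = NOK 60,809.81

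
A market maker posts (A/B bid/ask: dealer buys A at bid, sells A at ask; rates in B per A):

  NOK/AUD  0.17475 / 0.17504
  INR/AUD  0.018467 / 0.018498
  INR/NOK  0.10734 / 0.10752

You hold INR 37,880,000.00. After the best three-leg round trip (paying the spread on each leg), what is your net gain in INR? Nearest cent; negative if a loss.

Best loop INR → NOK → AUD → INR:
INR 37,880,000.00 × 0.10734 (sell INR at bid) = NOK 4,066,039.20
NOK 4,066,039.20 × 0.17475 (sell NOK at bid) = AUD 710,540.35
AUD 710,540.35 ÷ 0.018498 (buy INR at ask) = INR 38,411,739.12

Net profit: INR 531,739.12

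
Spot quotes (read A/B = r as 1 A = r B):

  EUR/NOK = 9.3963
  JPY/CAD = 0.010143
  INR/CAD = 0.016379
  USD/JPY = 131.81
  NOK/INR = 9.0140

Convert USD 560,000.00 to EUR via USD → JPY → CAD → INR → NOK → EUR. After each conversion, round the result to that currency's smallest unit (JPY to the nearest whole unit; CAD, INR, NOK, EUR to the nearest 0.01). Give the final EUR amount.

USD 560,000.00 × 131.81 = JPY 73,813,600
JPY 73,813,600 × 0.010143 = CAD 748,691.34
CAD 748,691.34 ÷ 0.016379 = INR 45,710,442.64
INR 45,710,442.64 ÷ 9.0140 = NOK 5,071,049.77
NOK 5,071,049.77 ÷ 9.3963 = EUR 539,685.81

EUR 539,685.81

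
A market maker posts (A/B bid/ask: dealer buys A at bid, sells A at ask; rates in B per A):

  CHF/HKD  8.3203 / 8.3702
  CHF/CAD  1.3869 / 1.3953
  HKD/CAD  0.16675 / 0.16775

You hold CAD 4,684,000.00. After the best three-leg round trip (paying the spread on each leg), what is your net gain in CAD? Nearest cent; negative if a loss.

Net result: CAD -26,486.52 (no profitable arbitrage after spreads)

Best loop CAD → CHF → HKD → CAD:
CAD 4,684,000.00 ÷ 1.3953 (buy CHF at ask) = CHF 3,356,984.16
CHF 3,356,984.16 × 8.3203 (sell CHF at bid) = HKD 27,931,115.32
HKD 27,931,115.32 × 0.16675 (sell HKD at bid) = CAD 4,657,513.48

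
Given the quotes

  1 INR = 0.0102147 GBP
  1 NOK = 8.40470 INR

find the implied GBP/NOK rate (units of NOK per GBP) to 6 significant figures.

GBP/NOK = 11.6480

1 GBP ÷ 0.0102147 = 97.8981 INR
97.8981 INR ÷ 8.40470 = 11.648 NOK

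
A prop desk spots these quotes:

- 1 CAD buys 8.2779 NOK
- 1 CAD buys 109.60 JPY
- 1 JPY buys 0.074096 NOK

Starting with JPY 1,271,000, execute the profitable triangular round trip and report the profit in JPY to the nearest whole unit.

Profitable loop is JPY → CAD → NOK → JPY:
JPY 1,271,000 ÷ 109.60 = CAD 11,596.72
CAD 11,596.72 × 8.2779 = NOK 95,996.45
NOK 95,996.45 ÷ 0.074096 = JPY 1,295,569
Profit = JPY 1,295,569 − JPY 1,271,000

Profit: JPY 24,569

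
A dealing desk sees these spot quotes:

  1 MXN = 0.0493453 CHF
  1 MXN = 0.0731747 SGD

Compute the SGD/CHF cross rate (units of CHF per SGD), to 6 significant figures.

SGD/CHF = 0.674349

1 SGD ÷ 0.0731747 = 13.6659 MXN
13.6659 MXN × 0.0493453 = 0.674349 CHF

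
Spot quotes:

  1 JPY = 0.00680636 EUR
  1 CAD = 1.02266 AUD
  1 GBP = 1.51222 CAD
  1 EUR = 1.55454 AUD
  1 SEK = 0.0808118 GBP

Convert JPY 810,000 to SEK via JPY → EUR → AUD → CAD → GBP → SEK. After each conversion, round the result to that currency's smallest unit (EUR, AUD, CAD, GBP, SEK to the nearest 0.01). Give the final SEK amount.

JPY 810,000 × 0.00680636 = EUR 5,513.15
EUR 5,513.15 × 1.55454 = AUD 8,570.41
AUD 8,570.41 ÷ 1.02266 = CAD 8,380.51
CAD 8,380.51 ÷ 1.51222 = GBP 5,541.86
GBP 5,541.86 ÷ 0.0808118 = SEK 68,577.36

SEK 68,577.36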